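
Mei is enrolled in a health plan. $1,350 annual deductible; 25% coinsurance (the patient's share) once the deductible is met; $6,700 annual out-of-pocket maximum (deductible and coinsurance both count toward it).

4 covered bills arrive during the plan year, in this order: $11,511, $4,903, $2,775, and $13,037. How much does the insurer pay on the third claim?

$2,081.25

Claim 1 — $11,511: deductible takes $1,350, $10,161 remains; 25% of $10,161 = $2,540.25. Patient pays $3,890.25; OOP now $3,890.25. Insurer: $11,511 − $3,890.25 = $7,620.75.
Claim 2 — $4,903: 25% coinsurance on $4,903 = $1,225.75. Patient owes $1,225.75 (running OOP $5,116). Plan pays $4,903 − $1,225.75 = $3,677.25.
Claim 3 — $2,775: deductible already satisfied, so patient's share is 25% × $2,775 = $693.75. Cost to patient: $693.75. OOP to date $5,809.75. Plan pays $2,775 − $693.75 = $2,081.25.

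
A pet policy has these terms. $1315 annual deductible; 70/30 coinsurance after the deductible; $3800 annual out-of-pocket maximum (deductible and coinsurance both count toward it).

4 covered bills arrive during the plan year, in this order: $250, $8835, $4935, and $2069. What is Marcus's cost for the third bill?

$154

Claim 1 ($250): entire amount goes to the deductible. Cost to owner: $250. OOP to date $250.
Claim 2 ($8835): $1065 finishes the deductible; $7770 goes to coinsurance; coinsurance $7770 × 30% = $2331. Owner owes $3396 (running OOP $3646).
Claim 3 ($4935): deductible met; 30% of $4935 = $1480.50. Adding that to $3646 gives $5126.50, past the $3800 cap; owner pays only $3800 − $3646 = $154.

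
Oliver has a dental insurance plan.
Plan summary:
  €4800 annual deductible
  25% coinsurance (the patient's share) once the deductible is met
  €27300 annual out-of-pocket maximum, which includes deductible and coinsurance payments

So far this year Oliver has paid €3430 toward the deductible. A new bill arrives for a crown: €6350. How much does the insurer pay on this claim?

Deductible still to meet: €4800 − €3430 = €1370.
After the €1370 deductible portion, €6350 − €1370 = €4980 is subject to coinsurance.
25% of €4980 = €1245 falls to the patient.
Patient responsibility before any cap: €1370 + €1245 = €2615.
Year-to-date out-of-pocket becomes €3430 + €2615 = €6045, still under the €27300 maximum, so no cap applies.
Insurer pays the balance: €6350 − €2615 = €3735.

€3735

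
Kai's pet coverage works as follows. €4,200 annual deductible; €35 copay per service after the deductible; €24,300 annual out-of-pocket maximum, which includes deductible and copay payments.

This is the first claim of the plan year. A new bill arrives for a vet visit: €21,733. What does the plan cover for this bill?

The full €4,200 deductible is still open; €4,200 of this bill applies to it.
That leaves €21,733 − €4,200 = €17,533 for the copay.
Copay on this service: €35.
That puts the owner's cost at €4,200 + €35 = €4,235 before any cap.
Year-to-date out-of-pocket becomes €0 + €4,235 = €4,235, still under the €24,300 maximum, so no cap applies.
The plan picks up €21,733 − €4,235 = €17,498.

€17,498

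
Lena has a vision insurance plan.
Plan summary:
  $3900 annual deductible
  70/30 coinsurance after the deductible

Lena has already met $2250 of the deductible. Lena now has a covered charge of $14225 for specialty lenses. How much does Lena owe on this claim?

Remaining deductible: $3900 − $2250 = $1650.
After the $1650 deductible portion, $14225 − $1650 = $12575 is subject to coinsurance.
Member's 30% share of $12575 is $3772.50.
Member responsibility: $1650 + $3772.50 = $5422.50.

$5422.50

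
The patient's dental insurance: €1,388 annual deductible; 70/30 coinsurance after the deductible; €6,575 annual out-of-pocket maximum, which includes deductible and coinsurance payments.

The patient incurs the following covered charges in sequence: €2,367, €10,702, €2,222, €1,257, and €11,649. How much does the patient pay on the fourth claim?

€377.10

#1 (€2,367): €1,388 finishes the deductible; €979 goes to coinsurance; coinsurance €979 × 30% = €293.70. Cost to patient: €1,681.70. OOP to date €1,681.70.
#2 (€10,702): 30% coinsurance on €10,702 = €3,210.60. Patient pays €3,210.60; OOP now €4,892.30.
#3 (€2,222): deductible met; 30% of €2,222 = €666.60. Patient pays €666.60; OOP now €5,558.90.
#4 (€1,257): deductible met; 30% of €1,257 = €377.10. Patient owes €377.10 (running OOP €5,936).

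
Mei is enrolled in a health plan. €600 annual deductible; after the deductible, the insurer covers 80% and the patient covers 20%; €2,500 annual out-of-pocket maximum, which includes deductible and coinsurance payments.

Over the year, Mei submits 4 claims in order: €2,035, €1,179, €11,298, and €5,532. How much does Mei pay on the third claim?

€1,377.20

Bill 1, €2,035: €600 finishes the deductible; €1,435 goes to coinsurance; 20% of €1,435 = €287. Cost to patient: €887. OOP to date €887.
Bill 2, €1,179: 20% coinsurance on €1,179 = €235.80. Patient pays €235.80; OOP now €1,122.80.
Bill 3, €11,298: 20% coinsurance on €11,298 = €2,259.60. That would push OOP to €3,382.40, over the €2,500 cap, so patient pays €2,500 − €1,122.80 = €1,377.20.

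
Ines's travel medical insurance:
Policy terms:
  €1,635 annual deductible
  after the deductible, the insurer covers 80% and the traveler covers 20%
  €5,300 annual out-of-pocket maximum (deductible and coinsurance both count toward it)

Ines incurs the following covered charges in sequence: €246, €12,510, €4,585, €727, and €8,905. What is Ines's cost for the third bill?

€917

Bill 1, €246: all of it applies to the deductible. Traveler pays €246; OOP now €246.
Bill 2, €12,510: deductible takes €1,389, €11,121 remains; 20% of €11,121 = €2,224.20. Traveler owes €3,613.20 (running OOP €3,859.20).
Bill 3, €4,585: deductible already satisfied, so traveler's share is 20% × €4,585 = €917. Traveler pays €917; OOP now €4,776.20.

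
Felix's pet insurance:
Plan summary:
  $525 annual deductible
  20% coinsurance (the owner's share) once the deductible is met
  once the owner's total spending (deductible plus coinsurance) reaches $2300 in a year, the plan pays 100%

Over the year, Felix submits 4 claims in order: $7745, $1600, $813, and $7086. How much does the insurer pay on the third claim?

$802

Bill 1, $7745: deductible takes $525, $7220 remains; 20% of $7220 = $1444. Owner pays $1969; OOP now $1969. Insurer: $7745 − $1969 = $5776.
Bill 2, $1600: deductible met; 20% of $1600 = $320. Owner owes $320 (running OOP $2289). Plan pays $1600 − $320 = $1280.
Bill 3, $813: deductible met; 20% of $813 = $162.60. Adding that to $2289 gives $2451.60, past the $2300 cap; owner pays only $2300 − $2289 = $11. Plan pays $813 − $11 = $802.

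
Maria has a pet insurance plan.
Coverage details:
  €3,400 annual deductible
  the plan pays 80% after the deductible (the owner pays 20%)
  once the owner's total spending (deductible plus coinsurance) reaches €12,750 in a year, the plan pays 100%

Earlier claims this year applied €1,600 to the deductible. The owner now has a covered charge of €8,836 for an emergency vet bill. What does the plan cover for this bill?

€5,628.80

Remaining deductible: €3,400 − €1,600 = €1,800.
The remaining €7,036 (= €8,836 − €1,800) moves to coinsurance.
Owner's 20% share of €7,036 is €1,407.20.
That puts the owner's cost at €1,800 + €1,407.20 = €3,207.20 before any cap.
Total out-of-pocket so far would be €1,600 + €3,207.20 = €4,807.20, below the €12,750 cap — no reduction.
The insurer covers the remainder: €8,836 − €3,207.20 = €5,628.80.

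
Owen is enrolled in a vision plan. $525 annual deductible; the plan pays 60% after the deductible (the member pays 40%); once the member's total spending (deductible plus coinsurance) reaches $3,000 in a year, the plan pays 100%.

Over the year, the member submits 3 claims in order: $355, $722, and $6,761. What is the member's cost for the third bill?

$2,254.20

Claim 1 — $355: fully absorbed by the deductible. Member owes $355 (running OOP $355).
Claim 2 — $722: $170 finishes the deductible; $552 goes to coinsurance; 40% of $552 = $220.80. Member pays $390.80; OOP now $745.80.
Claim 3 — $6,761: deductible already satisfied, so member's share is 40% × $6,761 = $2,704.40. That would push OOP to $3,450.20, over the $3,000 cap, so member pays $3,000 − $745.80 = $2,254.20.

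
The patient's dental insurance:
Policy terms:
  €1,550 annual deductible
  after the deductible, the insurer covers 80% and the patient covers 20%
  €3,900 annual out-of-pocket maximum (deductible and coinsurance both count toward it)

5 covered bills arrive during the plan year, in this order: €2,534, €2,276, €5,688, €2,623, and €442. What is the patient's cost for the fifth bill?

€35.80

Claim 1 — €2,534: €1,550 to deductible, leaving €984; 20% of €984 = €196.80. Patient owes €1,746.80 (running OOP €1,746.80).
Claim 2 — €2,276: 20% coinsurance on €2,276 = €455.20. Cost to patient: €455.20. OOP to date €2,202.
Claim 3 — €5,688: deductible met; 20% of €5,688 = €1,137.60. Patient owes €1,137.60 (running OOP €3,339.60).
Claim 4 — €2,623: 20% coinsurance on €2,623 = €524.60. Cost to patient: €524.60. OOP to date €3,864.20.
Claim 5 — €442: deductible met; 20% of €442 = €88.40. OOP would hit €3,952.60 > €3,900, so the cap limits the patient to €3,900 − €3,864.20 = €35.80.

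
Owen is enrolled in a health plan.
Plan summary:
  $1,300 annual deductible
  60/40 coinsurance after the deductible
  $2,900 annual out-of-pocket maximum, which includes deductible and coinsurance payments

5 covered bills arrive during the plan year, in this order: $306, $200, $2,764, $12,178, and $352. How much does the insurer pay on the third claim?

$1,182

#1 ($306): fully absorbed by the deductible. Cost to patient: $306. OOP to date $306. Insurer: $306 − $306 = $0.
#2 ($200): entire amount goes to the deductible. Patient owes $200 (running OOP $506). Plan pays $200 − $200 = $0.
#3 ($2,764): deductible takes $794, $1,970 remains; 40% of $1,970 = $788. Patient owes $1,582 (running OOP $2,088). Plan pays $2,764 − $1,582 = $1,182.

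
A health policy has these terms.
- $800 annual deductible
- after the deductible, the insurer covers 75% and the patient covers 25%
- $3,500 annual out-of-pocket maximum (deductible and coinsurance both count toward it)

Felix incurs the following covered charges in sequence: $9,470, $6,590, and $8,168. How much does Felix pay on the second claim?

Claim 1 ($9,470): $800 to deductible, leaving $8,670; patient's 25% is $2,167.50. Cost to patient: $2,967.50. OOP to date $2,967.50.
Claim 2 ($6,590): deductible met; 25% of $6,590 = $1,647.50. OOP would hit $4,615 > $3,500, so the cap limits the patient to $3,500 − $2,967.50 = $532.50.

$532.50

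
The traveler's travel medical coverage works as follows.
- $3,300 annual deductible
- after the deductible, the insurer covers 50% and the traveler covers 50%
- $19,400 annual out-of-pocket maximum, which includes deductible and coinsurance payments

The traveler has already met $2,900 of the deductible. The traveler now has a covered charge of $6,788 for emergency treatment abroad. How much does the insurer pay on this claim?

$3,194

Deductible still to meet: $3,300 − $2,900 = $400.
The remaining $6,388 (= $6,788 − $400) moves to coinsurance.
50% of $6,388 = $3,194 falls to the traveler.
Traveler responsibility before any cap: $400 + $3,194 = $3,594.
Cumulative spending $2,900 + $3,594 = $6,494 stays under the $19,400 maximum.
The insurer covers the remainder: $6,788 − $3,594 = $3,194.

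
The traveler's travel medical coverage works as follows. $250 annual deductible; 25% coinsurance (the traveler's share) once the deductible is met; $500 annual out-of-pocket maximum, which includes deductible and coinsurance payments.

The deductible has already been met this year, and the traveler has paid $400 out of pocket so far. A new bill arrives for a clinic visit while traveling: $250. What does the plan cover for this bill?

With the deductible met, the entire $250 is subject to coinsurance.
Traveler's 25% share of $250 is $62.50.
Total out-of-pocket so far would be $400 + $62.50 = $462.50, below the $500 cap — no reduction.
The insurer covers the remainder: $250 − $62.50 = $187.50.

$187.50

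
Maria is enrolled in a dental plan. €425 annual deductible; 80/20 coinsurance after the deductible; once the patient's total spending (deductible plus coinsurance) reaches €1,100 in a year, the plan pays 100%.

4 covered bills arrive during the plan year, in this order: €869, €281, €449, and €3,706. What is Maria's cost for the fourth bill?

€440.20

Bill 1, €869: deductible takes €425, €444 remains; patient's 20% is €88.80. Cost to patient: €513.80. OOP to date €513.80.
Bill 2, €281: 20% coinsurance on €281 = €56.20. Cost to patient: €56.20. OOP to date €570.
Bill 3, €449: deductible already satisfied, so patient's share is 20% × €449 = €89.80. Patient pays €89.80; OOP now €659.80.
Bill 4, €3,706: deductible already satisfied, so patient's share is 20% × €3,706 = €741.20. That would push OOP to €1,401, over the €1,100 cap, so patient pays €1,100 − €659.80 = €440.20.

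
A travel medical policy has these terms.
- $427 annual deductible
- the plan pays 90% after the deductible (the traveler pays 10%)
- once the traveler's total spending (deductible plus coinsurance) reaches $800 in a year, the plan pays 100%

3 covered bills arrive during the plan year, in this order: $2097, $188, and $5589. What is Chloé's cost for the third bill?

#1 ($2097): deductible takes $427, $1670 remains; coinsurance $1670 × 10% = $167. Traveler pays $594; OOP now $594.
#2 ($188): deductible met; 10% of $188 = $18.80. Cost to traveler: $18.80. OOP to date $612.80.
#3 ($5589): deductible met; 10% of $5589 = $558.90. That would push OOP to $1171.70, over the $800 cap, so traveler pays $800 − $612.80 = $187.20.

$187.20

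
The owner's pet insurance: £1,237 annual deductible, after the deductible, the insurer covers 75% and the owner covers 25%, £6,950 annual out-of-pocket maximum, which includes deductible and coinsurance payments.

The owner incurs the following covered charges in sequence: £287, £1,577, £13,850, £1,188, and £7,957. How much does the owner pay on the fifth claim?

Claim 1 (£287): fully absorbed by the deductible. Cost to owner: £287. OOP to date £287.
Claim 2 (£1,577): £950 finishes the deductible; £627 goes to coinsurance; coinsurance £627 × 25% = £156.75. Cost to owner: £1,106.75. OOP to date £1,393.75.
Claim 3 (£13,850): deductible met; 25% of £13,850 = £3,462.50. Owner pays £3,462.50; OOP now £4,856.25.
Claim 4 (£1,188): 25% coinsurance on £1,188 = £297. Cost to owner: £297. OOP to date £5,153.25.
Claim 5 (£7,957): deductible already satisfied, so owner's share is 25% × £7,957 = £1,989.25. That would push OOP to £7,142.50, over the £6,950 cap, so owner pays £6,950 − £5,153.25 = £1,796.75.

£1,796.75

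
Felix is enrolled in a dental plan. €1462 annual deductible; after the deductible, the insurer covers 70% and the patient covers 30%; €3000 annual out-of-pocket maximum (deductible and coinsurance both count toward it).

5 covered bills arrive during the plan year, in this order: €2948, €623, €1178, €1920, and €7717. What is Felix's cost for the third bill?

€353.40

Bill 1, €2948: deductible takes €1462, €1486 remains; coinsurance €1486 × 30% = €445.80. Patient owes €1907.80 (running OOP €1907.80).
Bill 2, €623: 30% coinsurance on €623 = €186.90. Patient owes €186.90 (running OOP €2094.70).
Bill 3, €1178: 30% coinsurance on €1178 = €353.40. Patient owes €353.40 (running OOP €2448.10).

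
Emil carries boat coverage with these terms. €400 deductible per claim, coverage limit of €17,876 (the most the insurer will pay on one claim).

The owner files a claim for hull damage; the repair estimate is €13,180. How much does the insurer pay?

€12,780

After the deductible, €13,180 − €400 = €12,780 remains.
€12,780 is within the €17,876 limit, so the insurer pays €12,780.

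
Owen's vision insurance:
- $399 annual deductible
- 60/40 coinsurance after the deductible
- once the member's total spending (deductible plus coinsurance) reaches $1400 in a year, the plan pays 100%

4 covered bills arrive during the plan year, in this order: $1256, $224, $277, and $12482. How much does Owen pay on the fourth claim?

$457.80

#1 ($1256): $399 finishes the deductible; $857 goes to coinsurance; 40% of $857 = $342.80. Cost to member: $741.80. OOP to date $741.80.
#2 ($224): 40% coinsurance on $224 = $89.60. Cost to member: $89.60. OOP to date $831.40.
#3 ($277): 40% coinsurance on $277 = $110.80. Cost to member: $110.80. OOP to date $942.20.
#4 ($12482): 40% coinsurance on $12482 = $4992.80. Adding that to $942.20 gives $5935, past the $1400 cap; member pays only $1400 − $942.20 = $457.80.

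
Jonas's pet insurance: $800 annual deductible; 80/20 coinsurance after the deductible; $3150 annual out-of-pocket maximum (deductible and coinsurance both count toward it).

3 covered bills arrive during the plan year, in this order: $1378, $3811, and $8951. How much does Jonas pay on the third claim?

Claim 1 ($1378): $800 to deductible, leaving $578; owner's 20% is $115.60. Owner pays $915.60; OOP now $915.60.
Claim 2 ($3811): 20% coinsurance on $3811 = $762.20. Cost to owner: $762.20. OOP to date $1677.80.
Claim 3 ($8951): 20% coinsurance on $8951 = $1790.20. That would push OOP to $3468, over the $3150 cap, so owner pays $3150 − $1677.80 = $1472.20.

$1472.20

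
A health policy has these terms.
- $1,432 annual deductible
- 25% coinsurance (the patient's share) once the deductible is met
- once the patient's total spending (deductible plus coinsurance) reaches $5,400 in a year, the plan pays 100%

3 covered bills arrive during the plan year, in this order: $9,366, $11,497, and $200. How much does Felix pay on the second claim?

Claim 1 ($9,366): deductible takes $1,432, $7,934 remains; patient's 25% is $1,983.50. Cost to patient: $3,415.50. OOP to date $3,415.50.
Claim 2 ($11,497): 25% coinsurance on $11,497 = $2,874.25. Adding that to $3,415.50 gives $6,289.75, past the $5,400 cap; patient pays only $5,400 − $3,415.50 = $1,984.50.

$1,984.50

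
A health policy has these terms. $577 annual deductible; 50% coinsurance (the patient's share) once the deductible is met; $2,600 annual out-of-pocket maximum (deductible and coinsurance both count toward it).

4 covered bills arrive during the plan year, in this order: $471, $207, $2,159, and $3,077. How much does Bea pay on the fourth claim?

$893

Claim 1 — $471: fully absorbed by the deductible. Patient owes $471 (running OOP $471).
Claim 2 — $207: $106 finishes the deductible; $101 goes to coinsurance; patient's 50% is $50.50. Patient pays $156.50; OOP now $627.50.
Claim 3 — $2,159: deductible already satisfied, so patient's share is 50% × $2,159 = $1,079.50. Patient owes $1,079.50 (running OOP $1,707).
Claim 4 — $3,077: deductible met; 50% of $3,077 = $1,538.50. OOP would hit $3,245.50 > $2,600, so the cap limits the patient to $2,600 − $1,707 = $893.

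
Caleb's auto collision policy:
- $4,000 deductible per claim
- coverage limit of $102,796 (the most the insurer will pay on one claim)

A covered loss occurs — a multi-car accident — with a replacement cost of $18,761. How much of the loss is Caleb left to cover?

After the deductible, $18,761 − $4,000 = $14,761 remains.
$14,761 ≤ $102,796, so the limit doesn't bind; insurer pays $14,761.
Driver's share is the uncovered remainder: $18,761 − $14,761 = $4,000.

$4,000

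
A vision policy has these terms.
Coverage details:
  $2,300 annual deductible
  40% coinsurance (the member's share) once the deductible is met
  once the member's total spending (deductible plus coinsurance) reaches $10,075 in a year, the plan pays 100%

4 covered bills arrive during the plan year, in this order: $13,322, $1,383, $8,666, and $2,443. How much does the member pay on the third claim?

#1 ($13,322): deductible takes $2,300, $11,022 remains; 40% of $11,022 = $4,408.80. Member pays $6,708.80; OOP now $6,708.80.
#2 ($1,383): deductible met; 40% of $1,383 = $553.20. Cost to member: $553.20. OOP to date $7,262.
#3 ($8,666): deductible already satisfied, so member's share is 40% × $8,666 = $3,466.40. Adding that to $7,262 gives $10,728.40, past the $10,075 cap; member pays only $10,075 − $7,262 = $2,813.

$2,813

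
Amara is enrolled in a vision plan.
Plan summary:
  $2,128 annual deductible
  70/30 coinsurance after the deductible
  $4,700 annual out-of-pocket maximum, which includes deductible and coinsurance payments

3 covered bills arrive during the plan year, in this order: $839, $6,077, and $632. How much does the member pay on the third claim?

Claim 1 — $839: all of it applies to the deductible. Member owes $839 (running OOP $839).
Claim 2 — $6,077: $1,289 finishes the deductible; $4,788 goes to coinsurance; coinsurance $4,788 × 30% = $1,436.40. Cost to member: $2,725.40. OOP to date $3,564.40.
Claim 3 — $632: deductible already satisfied, so member's share is 30% × $632 = $189.60. Cost to member: $189.60. OOP to date $3,754.

$189.60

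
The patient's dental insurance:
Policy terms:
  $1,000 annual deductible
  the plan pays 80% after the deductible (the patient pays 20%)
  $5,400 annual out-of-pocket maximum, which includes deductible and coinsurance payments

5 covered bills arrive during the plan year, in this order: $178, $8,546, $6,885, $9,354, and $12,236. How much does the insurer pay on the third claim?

$5,508

Claim 1 ($178): fully absorbed by the deductible. Cost to patient: $178. OOP to date $178. Insurer: $178 − $178 = $0.
Claim 2 ($8,546): deductible takes $822, $7,724 remains; coinsurance $7,724 × 20% = $1,544.80. Patient owes $2,366.80 (running OOP $2,544.80). Plan pays $8,546 − $2,366.80 = $6,179.20.
Claim 3 ($6,885): deductible already satisfied, so patient's share is 20% × $6,885 = $1,377. Cost to patient: $1,377. OOP to date $3,921.80. Insurer: $6,885 − $1,377 = $5,508.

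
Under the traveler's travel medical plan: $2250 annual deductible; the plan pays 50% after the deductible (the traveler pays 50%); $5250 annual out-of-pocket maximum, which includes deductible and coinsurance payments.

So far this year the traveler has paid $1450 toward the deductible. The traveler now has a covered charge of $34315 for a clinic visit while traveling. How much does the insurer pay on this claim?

Remaining deductible: $2250 − $1450 = $800.
After the $800 deductible portion, $34315 − $800 = $33515 is subject to coinsurance.
50% of $33515 = $16757.50 falls to the traveler.
That puts the traveler's cost at $800 + $16757.50 = $17557.50 before any cap.
Year-to-date out-of-pocket would reach $1450 + $17557.50 = $19007.50, above the $5250 maximum, so the traveler pays only $5250 − $1450 = $3800.
Insurer pays the balance: $34315 − $3800 = $30515.

$30515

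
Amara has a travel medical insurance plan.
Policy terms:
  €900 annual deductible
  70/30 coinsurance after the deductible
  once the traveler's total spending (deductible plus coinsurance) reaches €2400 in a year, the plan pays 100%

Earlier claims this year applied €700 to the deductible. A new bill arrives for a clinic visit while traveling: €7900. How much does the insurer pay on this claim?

€6200

€700 of the €900 deductible is already met, leaving €200.
The remaining €7700 (= €7900 − €200) moves to coinsurance.
Traveler's 30% share of €7700 is €2310.
That puts the traveler's cost at €200 + €2310 = €2510 before any cap.
That would bring total out-of-pocket to €3210, past the €2400 cap. The traveler is capped at €2400 − €700 = €1700 on this claim.
The insurer covers the remainder: €7900 − €1700 = €6200.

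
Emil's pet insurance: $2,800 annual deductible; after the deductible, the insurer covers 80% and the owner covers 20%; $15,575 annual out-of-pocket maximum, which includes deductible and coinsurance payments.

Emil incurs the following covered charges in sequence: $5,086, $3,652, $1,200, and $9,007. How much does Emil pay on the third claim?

$240

Bill 1, $5,086: $2,800 finishes the deductible; $2,286 goes to coinsurance; 20% of $2,286 = $457.20. Owner pays $3,257.20; OOP now $3,257.20.
Bill 2, $3,652: deductible met; 20% of $3,652 = $730.40. Cost to owner: $730.40. OOP to date $3,987.60.
Bill 3, $1,200: 20% coinsurance on $1,200 = $240. Owner owes $240 (running OOP $4,227.60).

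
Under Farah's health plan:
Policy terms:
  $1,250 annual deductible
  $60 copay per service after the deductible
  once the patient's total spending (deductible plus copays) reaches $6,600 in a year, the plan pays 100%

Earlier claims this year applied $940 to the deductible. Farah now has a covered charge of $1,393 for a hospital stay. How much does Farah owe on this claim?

$940 of the $1,250 deductible is already met, leaving $310.
After the $310 deductible portion, $1,393 − $310 = $1,083 is subject to the copay.
Copay on this service: $60.
So the patient owes $310 + $60 = $370 before any cap.
Year-to-date out-of-pocket becomes $940 + $370 = $1,310, still under the $6,600 maximum, so no cap applies.

$370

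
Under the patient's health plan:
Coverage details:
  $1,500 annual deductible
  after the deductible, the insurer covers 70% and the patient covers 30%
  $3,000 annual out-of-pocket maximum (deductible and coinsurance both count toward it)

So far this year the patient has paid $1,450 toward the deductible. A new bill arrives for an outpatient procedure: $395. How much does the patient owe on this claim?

$1,450 of the $1,500 deductible is already met, leaving $50.
After the $50 deductible portion, $395 − $50 = $345 is subject to coinsurance.
Coinsurance: $345 × 30% = $103.50.
Patient responsibility before any cap: $50 + $103.50 = $153.50.
Year-to-date out-of-pocket becomes $1,450 + $153.50 = $1,603.50, still under the $3,000 maximum, so no cap applies.

$153.50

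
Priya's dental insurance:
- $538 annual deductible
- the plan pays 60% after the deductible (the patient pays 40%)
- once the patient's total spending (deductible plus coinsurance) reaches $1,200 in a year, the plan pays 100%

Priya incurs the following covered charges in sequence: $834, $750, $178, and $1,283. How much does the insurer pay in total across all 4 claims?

Claim 1 — $834: $538 finishes the deductible; $296 goes to coinsurance; patient's 40% is $118.40. Patient owes $656.40 (running OOP $656.40). Plan pays $834 − $656.40 = $177.60.
Claim 2 — $750: 40% coinsurance on $750 = $300. Patient owes $300 (running OOP $956.40). Plan pays $750 − $300 = $450.
Claim 3 — $178: deductible met; 40% of $178 = $71.20. Patient owes $71.20 (running OOP $1,027.60). Insurer: $178 − $71.20 = $106.80.
Claim 4 — $1,283: 40% coinsurance on $1,283 = $513.20. That would push OOP to $1,540.80, over the $1,200 cap, so patient pays $1,200 − $1,027.60 = $172.40. Plan pays $1,283 − $172.40 = $1,110.60.
Insurer total: $177.60 + $450 + $106.80 + $1,110.60 = $1,845.

$1,845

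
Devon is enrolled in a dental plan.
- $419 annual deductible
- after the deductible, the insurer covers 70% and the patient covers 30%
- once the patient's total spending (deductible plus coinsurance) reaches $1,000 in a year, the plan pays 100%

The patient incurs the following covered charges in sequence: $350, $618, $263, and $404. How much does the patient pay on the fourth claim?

Bill 1, $350: entire amount goes to the deductible. Patient owes $350 (running OOP $350).
Bill 2, $618: $69 to deductible, leaving $549; patient's 30% is $164.70. Patient pays $233.70; OOP now $583.70.
Bill 3, $263: deductible met; 30% of $263 = $78.90. Patient owes $78.90 (running OOP $662.60).
Bill 4, $404: deductible met; 30% of $404 = $121.20. Cost to patient: $121.20. OOP to date $783.80.

$121.20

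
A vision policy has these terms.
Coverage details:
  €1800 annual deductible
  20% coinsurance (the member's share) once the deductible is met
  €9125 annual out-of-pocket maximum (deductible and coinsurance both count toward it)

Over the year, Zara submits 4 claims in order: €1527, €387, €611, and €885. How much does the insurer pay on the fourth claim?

€708

#1 (€1527): fully absorbed by the deductible. Member owes €1527 (running OOP €1527). Plan pays €1527 − €1527 = €0.
#2 (€387): €273 to deductible, leaving €114; coinsurance €114 × 20% = €22.80. Member owes €295.80 (running OOP €1822.80). Insurer: €387 − €295.80 = €91.20.
#3 (€611): deductible met; 20% of €611 = €122.20. Member pays €122.20; OOP now €1945. Plan pays €611 − €122.20 = €488.80.
#4 (€885): deductible met; 20% of €885 = €177. Member owes €177 (running OOP €2122). Insurer: €885 − €177 = €708.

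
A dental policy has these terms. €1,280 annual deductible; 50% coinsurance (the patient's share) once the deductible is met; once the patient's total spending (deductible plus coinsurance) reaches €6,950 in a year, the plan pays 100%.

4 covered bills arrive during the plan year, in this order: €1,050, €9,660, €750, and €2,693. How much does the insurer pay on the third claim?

Claim 1 (€1,050): fully absorbed by the deductible. Cost to patient: €1,050. OOP to date €1,050. Insurer: €1,050 − €1,050 = €0.
Claim 2 (€9,660): €230 finishes the deductible; €9,430 goes to coinsurance; patient's 50% is €4,715. Patient owes €4,945 (running OOP €5,995). Plan pays €9,660 − €4,945 = €4,715.
Claim 3 (€750): 50% coinsurance on €750 = €375. Cost to patient: €375. OOP to date €6,370. Plan pays €750 − €375 = €375.

€375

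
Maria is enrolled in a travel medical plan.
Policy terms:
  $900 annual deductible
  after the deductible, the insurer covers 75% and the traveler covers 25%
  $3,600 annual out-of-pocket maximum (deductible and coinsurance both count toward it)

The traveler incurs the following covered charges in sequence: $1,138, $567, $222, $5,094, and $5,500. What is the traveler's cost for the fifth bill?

Claim 1 — $1,138: deductible takes $900, $238 remains; 25% of $238 = $59.50. Traveler owes $959.50 (running OOP $959.50).
Claim 2 — $567: deductible met; 25% of $567 = $141.75. Cost to traveler: $141.75. OOP to date $1,101.25.
Claim 3 — $222: 25% coinsurance on $222 = $55.50. Traveler owes $55.50 (running OOP $1,156.75).
Claim 4 — $5,094: deductible already satisfied, so traveler's share is 25% × $5,094 = $1,273.50. Cost to traveler: $1,273.50. OOP to date $2,430.25.
Claim 5 — $5,500: 25% coinsurance on $5,500 = $1,375. That would push OOP to $3,805.25, over the $3,600 cap, so traveler pays $3,600 − $2,430.25 = $1,169.75.

$1,169.75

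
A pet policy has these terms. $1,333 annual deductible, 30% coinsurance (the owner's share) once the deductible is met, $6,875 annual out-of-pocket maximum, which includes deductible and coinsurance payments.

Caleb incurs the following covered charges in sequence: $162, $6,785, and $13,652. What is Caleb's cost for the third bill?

Claim 1 — $162: fully absorbed by the deductible. Owner pays $162; OOP now $162.
Claim 2 — $6,785: deductible takes $1,171, $5,614 remains; owner's 30% is $1,684.20. Cost to owner: $2,855.20. OOP to date $3,017.20.
Claim 3 — $13,652: deductible met; 30% of $13,652 = $4,095.60. That would push OOP to $7,112.80, over the $6,875 cap, so owner pays $6,875 − $3,017.20 = $3,857.80.

$3,857.80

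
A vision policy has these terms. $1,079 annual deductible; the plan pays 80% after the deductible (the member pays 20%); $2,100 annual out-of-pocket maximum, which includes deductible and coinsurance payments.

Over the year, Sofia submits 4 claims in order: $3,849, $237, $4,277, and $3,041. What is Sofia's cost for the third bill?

#1 ($3,849): deductible takes $1,079, $2,770 remains; member's 20% is $554. Member owes $1,633 (running OOP $1,633).
#2 ($237): deductible met; 20% of $237 = $47.40. Member owes $47.40 (running OOP $1,680.40).
#3 ($4,277): deductible already satisfied, so member's share is 20% × $4,277 = $855.40. OOP would hit $2,535.80 > $2,100, so the cap limits the member to $2,100 − $1,680.40 = $419.60.

$419.60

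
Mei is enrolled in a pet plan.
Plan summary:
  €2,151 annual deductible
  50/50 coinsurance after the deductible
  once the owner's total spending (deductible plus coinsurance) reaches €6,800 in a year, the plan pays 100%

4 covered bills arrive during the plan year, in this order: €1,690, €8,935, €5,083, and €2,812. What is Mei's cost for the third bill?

Bill 1, €1,690: all of it applies to the deductible. Cost to owner: €1,690. OOP to date €1,690.
Bill 2, €8,935: deductible takes €461, €8,474 remains; 50% of €8,474 = €4,237. Owner owes €4,698 (running OOP €6,388).
Bill 3, €5,083: 50% coinsurance on €5,083 = €2,541.50. OOP would hit €8,929.50 > €6,800, so the cap limits the owner to €6,800 − €6,388 = €412.

€412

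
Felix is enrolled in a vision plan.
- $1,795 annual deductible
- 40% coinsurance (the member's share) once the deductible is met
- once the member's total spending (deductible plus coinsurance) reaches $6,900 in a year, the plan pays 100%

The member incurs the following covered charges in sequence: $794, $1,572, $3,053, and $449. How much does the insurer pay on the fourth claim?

$269.40

#1 ($794): fully absorbed by the deductible. Member owes $794 (running OOP $794). Plan pays $794 − $794 = $0.
#2 ($1,572): deductible takes $1,001, $571 remains; coinsurance $571 × 40% = $228.40. Member owes $1,229.40 (running OOP $2,023.40). Plan pays $1,572 − $1,229.40 = $342.60.
#3 ($3,053): deductible met; 40% of $3,053 = $1,221.20. Member owes $1,221.20 (running OOP $3,244.60). Insurer: $3,053 − $1,221.20 = $1,831.80.
#4 ($449): 40% coinsurance on $449 = $179.60. Cost to member: $179.60. OOP to date $3,424.20. Plan pays $449 − $179.60 = $269.40.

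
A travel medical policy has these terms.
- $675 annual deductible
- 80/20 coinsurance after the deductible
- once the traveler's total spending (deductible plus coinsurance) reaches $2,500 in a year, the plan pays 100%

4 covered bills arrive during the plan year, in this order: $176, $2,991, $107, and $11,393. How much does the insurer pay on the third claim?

$85.60

#1 ($176): entire amount goes to the deductible. Traveler pays $176; OOP now $176. Insurer: $176 − $176 = $0.
#2 ($2,991): $499 to deductible, leaving $2,492; 20% of $2,492 = $498.40. Cost to traveler: $997.40. OOP to date $1,173.40. Insurer: $2,991 − $997.40 = $1,993.60.
#3 ($107): deductible already satisfied, so traveler's share is 20% × $107 = $21.40. Traveler owes $21.40 (running OOP $1,194.80). Plan pays $107 − $21.40 = $85.60.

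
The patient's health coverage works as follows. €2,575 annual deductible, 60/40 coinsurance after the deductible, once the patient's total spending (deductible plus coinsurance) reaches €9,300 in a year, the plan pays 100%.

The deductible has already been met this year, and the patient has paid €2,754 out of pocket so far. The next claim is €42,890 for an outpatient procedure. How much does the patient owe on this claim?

With the deductible met, the entire €42,890 is subject to coinsurance.
Coinsurance: €42,890 × 40% = €17,156.
Adding €17,156 to the €2,754 already spent would give €19,910, which exceeds the €9,300 cap; the patient pays just €9,300 − €2,754 = €6,546.

€6,546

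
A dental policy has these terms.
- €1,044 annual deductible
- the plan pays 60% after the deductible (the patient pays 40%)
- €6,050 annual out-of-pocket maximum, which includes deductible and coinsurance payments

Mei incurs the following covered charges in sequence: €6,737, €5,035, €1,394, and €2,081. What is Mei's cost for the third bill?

€557.60

Claim 1 — €6,737: €1,044 finishes the deductible; €5,693 goes to coinsurance; patient's 40% is €2,277.20. Patient owes €3,321.20 (running OOP €3,321.20).
Claim 2 — €5,035: deductible already satisfied, so patient's share is 40% × €5,035 = €2,014. Patient owes €2,014 (running OOP €5,335.20).
Claim 3 — €1,394: deductible met; 40% of €1,394 = €557.60. Patient pays €557.60; OOP now €5,892.80.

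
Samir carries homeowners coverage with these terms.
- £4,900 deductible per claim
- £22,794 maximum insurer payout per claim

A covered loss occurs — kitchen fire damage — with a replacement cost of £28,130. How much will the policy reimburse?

£22,794

Subtract the deductible: £28,130 − £4,900 = £23,230.
The £22,794 per-incident cap binds; insurer pays £22,794.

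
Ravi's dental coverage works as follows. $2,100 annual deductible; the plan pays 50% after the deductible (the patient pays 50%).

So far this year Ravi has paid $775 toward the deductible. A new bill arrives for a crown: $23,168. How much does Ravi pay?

$12,246.50

$775 of the $2,100 deductible is already met, leaving $1,325.
That leaves $23,168 − $1,325 = $21,843 for coinsurance.
50% of $21,843 = $10,921.50 falls to the patient.
So the patient owes $1,325 + $10,921.50 = $12,246.50.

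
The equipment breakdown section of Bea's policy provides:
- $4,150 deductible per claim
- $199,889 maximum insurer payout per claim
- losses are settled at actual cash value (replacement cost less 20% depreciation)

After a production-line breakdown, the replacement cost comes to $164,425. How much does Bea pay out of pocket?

Depreciate 20%: the covered value is $164,425 × 0.8 = $131,540.
Less the $4,150 deductible: $131,540 − $4,150 = $127,390.
$127,390 is within the $199,889 limit, so the insurer pays $127,390.
Out of pocket: $164,425 − $127,390 = $37,035.

$37,035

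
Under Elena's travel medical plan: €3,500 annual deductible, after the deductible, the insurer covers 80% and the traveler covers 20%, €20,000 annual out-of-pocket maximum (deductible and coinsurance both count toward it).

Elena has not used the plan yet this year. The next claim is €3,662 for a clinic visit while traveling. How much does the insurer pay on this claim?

Deductible not yet touched, so the first €3,500 of the bill goes to the deductible.
After the €3,500 deductible portion, €3,662 − €3,500 = €162 is subject to coinsurance.
Traveler's 20% share of €162 is €32.40.
So the traveler owes €3,500 + €32.40 = €3,532.40 before any cap.
Total out-of-pocket so far would be €0 + €3,532.40 = €3,532.40, below the €20,000 cap — no reduction.
The plan picks up €3,662 − €3,532.40 = €129.60.

€129.60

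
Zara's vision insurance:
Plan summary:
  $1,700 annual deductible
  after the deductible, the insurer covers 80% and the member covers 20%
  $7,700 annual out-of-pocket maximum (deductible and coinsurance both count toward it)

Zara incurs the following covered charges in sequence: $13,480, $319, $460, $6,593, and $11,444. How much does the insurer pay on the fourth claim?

$5,274.40

#1 ($13,480): $1,700 finishes the deductible; $11,780 goes to coinsurance; coinsurance $11,780 × 20% = $2,356. Member pays $4,056; OOP now $4,056. Plan pays $13,480 − $4,056 = $9,424.
#2 ($319): deductible met; 20% of $319 = $63.80. Member owes $63.80 (running OOP $4,119.80). Insurer: $319 − $63.80 = $255.20.
#3 ($460): deductible met; 20% of $460 = $92. Member pays $92; OOP now $4,211.80. Insurer: $460 − $92 = $368.
#4 ($6,593): deductible already satisfied, so member's share is 20% × $6,593 = $1,318.60. Member pays $1,318.60; OOP now $5,530.40. Plan pays $6,593 − $1,318.60 = $5,274.40.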